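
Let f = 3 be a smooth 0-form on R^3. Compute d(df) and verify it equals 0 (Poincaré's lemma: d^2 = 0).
d(df) = 0

Step 1: df = sum_i (∂f/∂x_i) dx_i = (0) dx + (0) dy + (0) dz.
Step 2: Apply d again. Using the 1-form formula, the coefficient of dx ∧ dy in d(df) is ∂^2 f/∂x ∂y - ∂^2 f/∂y ∂x = (0) - (0) = 0 (equality of mixed partials for smooth f).
Similarly for dx ∧ dz and dy ∧ dz — all coefficients vanish. So d(df) = 0.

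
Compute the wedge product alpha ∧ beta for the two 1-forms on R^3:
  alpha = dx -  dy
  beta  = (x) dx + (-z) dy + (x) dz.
alpha ∧ beta = (x - z) dx ∧ dy + (x) dx ∧ dz + (-x) dy ∧ dz

Distribute the wedge, using dx_i ∧ dx_j = -dx_j ∧ dx_i and dx_i ∧ dx_i = 0. For each pair (i, j) with i < j, the coefficient of dx_i ∧ dx_j in alpha ∧ beta is (alpha_i * beta_j - alpha_j * beta_i). Collecting: alpha ∧ beta = (x - z) dx ∧ dy + (x) dx ∧ dz + (-x) dy ∧ dz.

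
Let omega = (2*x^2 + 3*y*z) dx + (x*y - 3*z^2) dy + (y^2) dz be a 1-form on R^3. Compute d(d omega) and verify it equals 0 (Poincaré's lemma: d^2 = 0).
d(d omega) = 0

Step 1: d omega = sum_{i<j} (∂f_j/∂x_i - ∂f_i/∂x_j) dx_i ∧ dx_j:
  coeff of dx ∧ dy: y - 3*z
  coeff of dx ∧ dz: -3*y
  coeff of dy ∧ dz: 2*y + 6*z
Step 2: Apply d again to each 2-form coefficient. The only possible 3-form in R^3 is dx ∧ dy ∧ dz, with coefficient
  ∂(coeff of dy∧dz)/∂x - ∂(coeff of dx∧dz)/∂y + ∂(coeff of dx∧dy)/∂z
  = ∂/∂x (2*y + 6*z) - ∂/∂y (-3*y) + ∂/∂z (y - 3*z).
Each of these terms simplifies to sums of mixed partials that cancel in pairs. The result is 0 (by equality of mixed partials for smooth functions — Schwarz / Clairaut).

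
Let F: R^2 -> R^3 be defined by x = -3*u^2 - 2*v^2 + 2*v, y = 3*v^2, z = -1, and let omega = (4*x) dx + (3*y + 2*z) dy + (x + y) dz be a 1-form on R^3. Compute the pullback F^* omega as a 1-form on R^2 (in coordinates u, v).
F^* omega = (24*u*(3*u^2 + 2*v^2 - 2*v)) du + (48*u^2*v - 24*u^2 + 86*v^3 - 48*v^2 + 4*v) dv

Using F^*(f dg) = (f ∘ F) d(g ∘ F), substitute each coordinate x_i by F_i(u, v) in f_i, and replace dx_i by d F_i = (∂F_i/∂u) du + (∂F_i/∂v) dv.
  For the x component: f_1(F) = -12*u^2 - 8*v^2 + 8*v; d F_1 = (-6*u) du + (2 - 4*v) dv
  For the y component: f_2(F) = 9*v^2 - 2; d F_2 = (0) du + (6*v) dv
  For the z component: f_3(F) = -3*u^2 + v^2 + 2*v; d F_3 = (0) du + (0) dv
Combining and collecting du, dv coefficients:
  coeff of du: 24*u*(3*u^2 + 2*v^2 - 2*v)
  coeff of dv: 48*u^2*v - 24*u^2 + 86*v^3 - 48*v^2 + 4*v
F^* omega = (24*u*(3*u^2 + 2*v^2 - 2*v)) du + (48*u^2*v - 24*u^2 + 86*v^3 - 48*v^2 + 4*v) dv.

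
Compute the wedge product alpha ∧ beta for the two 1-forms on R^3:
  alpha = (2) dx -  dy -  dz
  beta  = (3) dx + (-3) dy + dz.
alpha ∧ beta = (-3) dx ∧ dy + (5) dx ∧ dz + (-4) dy ∧ dz

Distribute the wedge, using dx_i ∧ dx_j = -dx_j ∧ dx_i and dx_i ∧ dx_i = 0. For each pair (i, j) with i < j, the coefficient of dx_i ∧ dx_j in alpha ∧ beta is (alpha_i * beta_j - alpha_j * beta_i). Collecting: alpha ∧ beta = (-3) dx ∧ dy + (5) dx ∧ dz + (-4) dy ∧ dz.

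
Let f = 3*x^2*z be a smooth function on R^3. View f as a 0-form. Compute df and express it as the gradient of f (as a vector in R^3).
df = (6*x*z) dx + (0) dy + (3*x^2) dz; grad f = (6*x*z, 0, 3*x^2)

For a 0-form f, d f = (∂f/∂x) dx + (∂f/∂y) dy + (∂f/∂z) dz. The components of the vector representation are exactly the entries of grad f in Cartesian coordinates:
  ∂f/∂x = 6*x*z
  ∂f/∂y = 0
  ∂f/∂z = 3*x^2.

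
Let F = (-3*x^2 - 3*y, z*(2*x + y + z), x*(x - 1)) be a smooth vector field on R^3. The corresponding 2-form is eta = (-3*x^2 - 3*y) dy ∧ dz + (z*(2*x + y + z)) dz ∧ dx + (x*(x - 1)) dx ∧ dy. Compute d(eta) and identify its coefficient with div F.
d(eta) = (-6*x + z) dx ∧ dy ∧ dz; div F = -6*x + z

For a 2-form in R^3 of the form above, applying d gives a 3-form with coefficient ∂P/∂x + ∂Q/∂y + ∂R/∂z:
  ∂P/∂x = -6*x
  ∂Q/∂y = z
  ∂R/∂z = 0
Sum = -6*x + z, which is exactly div F.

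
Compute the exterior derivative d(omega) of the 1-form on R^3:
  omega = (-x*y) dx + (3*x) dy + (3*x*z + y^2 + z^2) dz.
d(omega) = (x + 3) dx ∧ dy + (3*z) dx ∧ dz + (2*y) dy ∧ dz

For a 1-form omega = sum_i f_i dx_i, the exterior derivative is
  d(omega) = sum_{i < j} (∂f_j/∂x_i - ∂f_i/∂x_j) dx_i ∧ dx_j.
  coefficient of dx ∧ dy: ∂f_2/∂x - ∂f_1/∂y = ∂(3*x)/∂x - ∂(-x*y)/∂y = x + 3
  coefficient of dx ∧ dz: ∂f_3/∂x - ∂f_1/∂z = ∂(3*x*z + y^2 + z^2)/∂x - ∂(-x*y)/∂z = 3*z
  coefficient of dy ∧ dz: ∂f_3/∂y - ∂f_2/∂z = ∂(3*x*z + y^2 + z^2)/∂y - ∂(3*x)/∂z = 2*y
Assembling: d(omega) = (x + 3) dx ∧ dy + (3*z) dx ∧ dz + (2*y) dy ∧ dz.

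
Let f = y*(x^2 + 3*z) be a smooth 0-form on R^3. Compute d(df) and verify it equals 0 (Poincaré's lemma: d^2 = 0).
d(df) = 0

Step 1: df = sum_i (∂f/∂x_i) dx_i = (2*x*y) dx + (x^2 + 3*z) dy + (3*y) dz.
Step 2: Apply d again. Using the 1-form formula, the coefficient of dx ∧ dy in d(df) is ∂^2 f/∂x ∂y - ∂^2 f/∂y ∂x = (2*x) - (2*x) = 0 (equality of mixed partials for smooth f).
Similarly for dx ∧ dz and dy ∧ dz — all coefficients vanish. So d(df) = 0.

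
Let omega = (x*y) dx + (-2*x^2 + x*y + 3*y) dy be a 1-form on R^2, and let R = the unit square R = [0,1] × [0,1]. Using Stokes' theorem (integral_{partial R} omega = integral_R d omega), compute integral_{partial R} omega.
integral_(partial R) omega = -2

Stokes: integral_partial_R omega = integral_R d omega with d omega = (∂Q/∂x - ∂P/∂y) dx ∧ dy.
  ∂Q/∂x = -4*x + y
  ∂P/∂y = x
  integrand = ∂Q/∂x - ∂P/∂y = -5*x + y.
Integrating over R: integral_0^1 integral_0^1 (-5*x + y) dx dy = -2.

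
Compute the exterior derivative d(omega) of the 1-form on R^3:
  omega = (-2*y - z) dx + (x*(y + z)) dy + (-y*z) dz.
d(omega) = (y + z + 2) dx ∧ dy + (1) dx ∧ dz + (-x - z) dy ∧ dz

For a 1-form omega = sum_i f_i dx_i, the exterior derivative is
  d(omega) = sum_{i < j} (∂f_j/∂x_i - ∂f_i/∂x_j) dx_i ∧ dx_j.
  coefficient of dx ∧ dy: ∂f_2/∂x - ∂f_1/∂y = ∂(x*(y + z))/∂x - ∂(-2*y - z)/∂y = y + z + 2
  coefficient of dx ∧ dz: ∂f_3/∂x - ∂f_1/∂z = ∂(-y*z)/∂x - ∂(-2*y - z)/∂z = 1
  coefficient of dy ∧ dz: ∂f_3/∂y - ∂f_2/∂z = ∂(-y*z)/∂y - ∂(x*(y + z))/∂z = -x - z
Assembling: d(omega) = (y + z + 2) dx ∧ dy + (1) dx ∧ dz + (-x - z) dy ∧ dz.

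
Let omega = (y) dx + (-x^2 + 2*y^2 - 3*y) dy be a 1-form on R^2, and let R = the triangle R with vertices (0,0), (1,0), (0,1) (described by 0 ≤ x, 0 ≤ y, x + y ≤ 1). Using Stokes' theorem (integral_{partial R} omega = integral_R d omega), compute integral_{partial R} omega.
integral_(partial R) omega = -5/6

Stokes: integral_partial_R omega = integral_R d omega with d omega = (∂Q/∂x - ∂P/∂y) dx ∧ dy.
  ∂Q/∂x = -2*x
  ∂P/∂y = 1
  integrand = ∂Q/∂x - ∂P/∂y = -2*x - 1.
Integrating over R: integral_0^1 integral_0^{1-x} (-2*x - 1) dy dx = -5/6.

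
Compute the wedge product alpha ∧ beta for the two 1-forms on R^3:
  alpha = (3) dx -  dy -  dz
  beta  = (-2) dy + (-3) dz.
alpha ∧ beta = (-6) dx ∧ dy + (-9) dx ∧ dz + (1) dy ∧ dz

Distribute the wedge, using dx_i ∧ dx_j = -dx_j ∧ dx_i and dx_i ∧ dx_i = 0. For each pair (i, j) with i < j, the coefficient of dx_i ∧ dx_j in alpha ∧ beta is (alpha_i * beta_j - alpha_j * beta_i). Collecting: alpha ∧ beta = (-6) dx ∧ dy + (-9) dx ∧ dz + (1) dy ∧ dz.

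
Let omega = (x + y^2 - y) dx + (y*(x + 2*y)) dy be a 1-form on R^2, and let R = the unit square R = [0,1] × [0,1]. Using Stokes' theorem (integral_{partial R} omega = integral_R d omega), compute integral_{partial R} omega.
integral_(partial R) omega = 1/2

Stokes: integral_partial_R omega = integral_R d omega with d omega = (∂Q/∂x - ∂P/∂y) dx ∧ dy.
  ∂Q/∂x = y
  ∂P/∂y = 2*y - 1
  integrand = ∂Q/∂x - ∂P/∂y = 1 - y.
Integrating over R: integral_0^1 integral_0^1 (1 - y) dx dy = 1/2.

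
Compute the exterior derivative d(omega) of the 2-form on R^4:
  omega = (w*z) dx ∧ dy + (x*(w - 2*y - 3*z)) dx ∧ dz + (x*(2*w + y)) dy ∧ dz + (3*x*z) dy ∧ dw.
d(omega) = (3*w + 2*x + y) dx ∧ dy ∧ dz + (4*z) dx ∧ dy ∧ dw + (x) dx ∧ dz ∧ dw + (-x) dy ∧ dz ∧ dw

For a 2-form omega = sum_{i<j} g_{ij} dx_i ∧ dx_j, the exterior derivative is
  d(omega) = sum_{i<j} d(g_{ij}) ∧ dx_i ∧ dx_j = sum_{i<j, k} (∂g_{ij}/∂x_k) dx_k ∧ dx_i ∧ dx_j.
Expand each term, using dx_k ∧ dx_i ∧ dx_j = sgn(permutation) dx_{(a)} ∧ dx_{(b)} ∧ dx_{(c)} with (a < b < c) sorted:
  d(w*z) includes (∂/∂z)(w*z) dz = (w) dz, which multiplied by dx ∧ dy gives (w) dx ∧ dy ∧ dz
  d(w*z) includes (∂/∂w)(w*z) dw = (z) dw, which multiplied by dx ∧ dy gives (z) dx ∧ dy ∧ dw
  d(x*(w - 2*y - 3*z)) includes (∂/∂y)(x*(w - 2*y - 3*z)) dy = (-2*x) dy, which multiplied by dx ∧ dz gives (2*x) dx ∧ dy ∧ dz
  d(x*(w - 2*y - 3*z)) includes (∂/∂w)(x*(w - 2*y - 3*z)) dw = (x) dw, which multiplied by dx ∧ dz gives (x) dx ∧ dz ∧ dw
  d(x*(2*w + y)) includes (∂/∂x)(x*(2*w + y)) dx = (2*w + y) dx, which multiplied by dy ∧ dz gives (2*w + y) dx ∧ dy ∧ dz
  d(x*(2*w + y)) includes (∂/∂w)(x*(2*w + y)) dw = (2*x) dw, which multiplied by dy ∧ dz gives (2*x) dy ∧ dz ∧ dw
  d(3*x*z) includes (∂/∂x)(3*x*z) dx = (3*z) dx, which multiplied by dy ∧ dw gives (3*z) dx ∧ dy ∧ dw
  d(3*x*z) includes (∂/∂z)(3*x*z) dz = (3*x) dz, which multiplied by dy ∧ dw gives (-3*x) dy ∧ dz ∧ dw
Collecting like 3-forms: d(omega) = (3*w + 2*x + y) dx ∧ dy ∧ dz + (4*z) dx ∧ dy ∧ dw + (x) dx ∧ dz ∧ dw + (-x) dy ∧ dz ∧ dw.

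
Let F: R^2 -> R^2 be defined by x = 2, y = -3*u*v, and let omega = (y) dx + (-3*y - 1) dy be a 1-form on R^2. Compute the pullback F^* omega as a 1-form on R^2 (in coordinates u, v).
F^* omega = (3*v*(-9*u*v + 1)) du + (3*u*(-9*u*v + 1)) dv

Using F^*(f dg) = (f ∘ F) d(g ∘ F), substitute each coordinate x_i by F_i(u, v) in f_i, and replace dx_i by d F_i = (∂F_i/∂u) du + (∂F_i/∂v) dv.
  For the x component: f_1(F) = -3*u*v; d F_1 = (0) du + (0) dv
  For the y component: f_2(F) = 9*u*v - 1; d F_2 = (-3*v) du + (-3*u) dv
Combining and collecting du, dv coefficients:
  coeff of du: 3*v*(-9*u*v + 1)
  coeff of dv: 3*u*(-9*u*v + 1)
F^* omega = (3*v*(-9*u*v + 1)) du + (3*u*(-9*u*v + 1)) dv.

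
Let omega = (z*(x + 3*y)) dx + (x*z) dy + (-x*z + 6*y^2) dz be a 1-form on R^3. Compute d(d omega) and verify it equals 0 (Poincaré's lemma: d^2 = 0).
d(d omega) = 0

Step 1: d omega = sum_{i<j} (∂f_j/∂x_i - ∂f_i/∂x_j) dx_i ∧ dx_j:
  coeff of dx ∧ dy: -2*z
  coeff of dx ∧ dz: -x - 3*y - z
  coeff of dy ∧ dz: -x + 12*y
Step 2: Apply d again to each 2-form coefficient. The only possible 3-form in R^3 is dx ∧ dy ∧ dz, with coefficient
  ∂(coeff of dy∧dz)/∂x - ∂(coeff of dx∧dz)/∂y + ∂(coeff of dx∧dy)/∂z
  = ∂/∂x (-x + 12*y) - ∂/∂y (-x - 3*y - z) + ∂/∂z (-2*z).
Each of these terms simplifies to sums of mixed partials that cancel in pairs. The result is 0 (by equality of mixed partials for smooth functions — Schwarz / Clairaut).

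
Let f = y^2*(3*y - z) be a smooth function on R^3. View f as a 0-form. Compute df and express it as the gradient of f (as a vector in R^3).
df = (0) dx + (y*(9*y - 2*z)) dy + (-y^2) dz; grad f = (0, y*(9*y - 2*z), -y^2)

For a 0-form f, d f = (∂f/∂x) dx + (∂f/∂y) dy + (∂f/∂z) dz. The components of the vector representation are exactly the entries of grad f in Cartesian coordinates:
  ∂f/∂x = 0
  ∂f/∂y = y*(9*y - 2*z)
  ∂f/∂z = -y^2.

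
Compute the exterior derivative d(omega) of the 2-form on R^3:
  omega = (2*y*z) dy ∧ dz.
d(omega) = 0

For a 2-form omega = sum_{i<j} g_{ij} dx_i ∧ dx_j, the exterior derivative is
  d(omega) = sum_{i<j} d(g_{ij}) ∧ dx_i ∧ dx_j = sum_{i<j, k} (∂g_{ij}/∂x_k) dx_k ∧ dx_i ∧ dx_j.
Expand each term, using dx_k ∧ dx_i ∧ dx_j = sgn(permutation) dx_{(a)} ∧ dx_{(b)} ∧ dx_{(c)} with (a < b < c) sorted:

Collecting like 3-forms: d(omega) = 0.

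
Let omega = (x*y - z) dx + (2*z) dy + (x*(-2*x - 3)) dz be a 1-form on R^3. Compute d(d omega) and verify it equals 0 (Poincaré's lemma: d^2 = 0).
d(d omega) = 0

Step 1: d omega = sum_{i<j} (∂f_j/∂x_i - ∂f_i/∂x_j) dx_i ∧ dx_j:
  coeff of dx ∧ dy: -x
  coeff of dx ∧ dz: -4*x - 2
  coeff of dy ∧ dz: -2
Step 2: Apply d again to each 2-form coefficient. The only possible 3-form in R^3 is dx ∧ dy ∧ dz, with coefficient
  ∂(coeff of dy∧dz)/∂x - ∂(coeff of dx∧dz)/∂y + ∂(coeff of dx∧dy)/∂z
  = ∂/∂x (-2) - ∂/∂y (-4*x - 2) + ∂/∂z (-x).
Each of these terms simplifies to sums of mixed partials that cancel in pairs. The result is 0 (by equality of mixed partials for smooth functions — Schwarz / Clairaut).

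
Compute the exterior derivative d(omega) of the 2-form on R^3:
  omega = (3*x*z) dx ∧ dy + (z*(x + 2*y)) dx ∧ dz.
d(omega) = (3*x - 2*z) dx ∧ dy ∧ dz

For a 2-form omega = sum_{i<j} g_{ij} dx_i ∧ dx_j, the exterior derivative is
  d(omega) = sum_{i<j} d(g_{ij}) ∧ dx_i ∧ dx_j = sum_{i<j, k} (∂g_{ij}/∂x_k) dx_k ∧ dx_i ∧ dx_j.
Expand each term, using dx_k ∧ dx_i ∧ dx_j = sgn(permutation) dx_{(a)} ∧ dx_{(b)} ∧ dx_{(c)} with (a < b < c) sorted:
  d(3*x*z) includes (∂/∂z)(3*x*z) dz = (3*x) dz, which multiplied by dx ∧ dy gives (3*x) dx ∧ dy ∧ dz
  d(z*(x + 2*y)) includes (∂/∂y)(z*(x + 2*y)) dy = (2*z) dy, which multiplied by dx ∧ dz gives (-2*z) dx ∧ dy ∧ dz
Collecting like 3-forms: d(omega) = (3*x - 2*z) dx ∧ dy ∧ dz.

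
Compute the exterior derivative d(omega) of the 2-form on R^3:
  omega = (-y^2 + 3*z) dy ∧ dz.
d(omega) = 0

For a 2-form omega = sum_{i<j} g_{ij} dx_i ∧ dx_j, the exterior derivative is
  d(omega) = sum_{i<j} d(g_{ij}) ∧ dx_i ∧ dx_j = sum_{i<j, k} (∂g_{ij}/∂x_k) dx_k ∧ dx_i ∧ dx_j.
Expand each term, using dx_k ∧ dx_i ∧ dx_j = sgn(permutation) dx_{(a)} ∧ dx_{(b)} ∧ dx_{(c)} with (a < b < c) sorted:

Collecting like 3-forms: d(omega) = 0.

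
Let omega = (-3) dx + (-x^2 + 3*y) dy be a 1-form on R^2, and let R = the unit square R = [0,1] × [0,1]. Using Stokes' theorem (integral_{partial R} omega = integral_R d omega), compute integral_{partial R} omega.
integral_(partial R) omega = -1

Stokes: integral_partial_R omega = integral_R d omega with d omega = (∂Q/∂x - ∂P/∂y) dx ∧ dy.
  ∂Q/∂x = -2*x
  ∂P/∂y = 0
  integrand = ∂Q/∂x - ∂P/∂y = -2*x.
Integrating over R: integral_0^1 integral_0^1 (-2*x) dx dy = -1.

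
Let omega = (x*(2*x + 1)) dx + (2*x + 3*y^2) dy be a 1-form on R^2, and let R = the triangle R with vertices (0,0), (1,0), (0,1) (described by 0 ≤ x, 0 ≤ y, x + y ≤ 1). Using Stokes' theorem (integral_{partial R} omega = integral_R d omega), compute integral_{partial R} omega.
integral_(partial R) omega = 1

Stokes: integral_partial_R omega = integral_R d omega with d omega = (∂Q/∂x - ∂P/∂y) dx ∧ dy.
  ∂Q/∂x = 2
  ∂P/∂y = 0
  integrand = ∂Q/∂x - ∂P/∂y = 2.
Integrating over R: integral_0^1 integral_0^{1-x} (2) dy dx = 1.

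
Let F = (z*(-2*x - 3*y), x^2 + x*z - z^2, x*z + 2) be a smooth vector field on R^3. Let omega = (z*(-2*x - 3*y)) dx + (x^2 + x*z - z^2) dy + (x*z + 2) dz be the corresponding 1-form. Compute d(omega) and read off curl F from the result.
d(omega) = (-x + 2*z) dy ∧ dz + (-2*x - 3*y - z) dz ∧ dx + (2*x + 4*z) dx ∧ dy; curl F = (-x + 2*z, -2*x - 3*y - z, 2*x + 4*z)

d omega = sum_{i<j} (∂f_j/∂x_i - ∂f_i/∂x_j) dx_i ∧ dx_j. Under the identification (dy ∧ dz, dz ∧ dx, dx ∧ dy) ↔ (e_x, e_y, e_z), the coefficients are exactly the components of curl F. Compute:
  ∂R/∂y - ∂Q/∂z = (0) - (x - 2*z) = -x + 2*z
  ∂P/∂z - ∂R/∂x = (-2*x - 3*y) - (z) = -2*x - 3*y - z
  ∂Q/∂x - ∂P/∂y = (2*x + z) - (-3*z) = 2*x + 4*z.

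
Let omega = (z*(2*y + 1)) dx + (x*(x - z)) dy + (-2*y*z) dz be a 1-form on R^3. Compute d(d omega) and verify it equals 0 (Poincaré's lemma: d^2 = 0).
d(d omega) = 0

Step 1: d omega = sum_{i<j} (∂f_j/∂x_i - ∂f_i/∂x_j) dx_i ∧ dx_j:
  coeff of dx ∧ dy: 2*x - 3*z
  coeff of dx ∧ dz: -2*y - 1
  coeff of dy ∧ dz: x - 2*z
Step 2: Apply d again to each 2-form coefficient. The only possible 3-form in R^3 is dx ∧ dy ∧ dz, with coefficient
  ∂(coeff of dy∧dz)/∂x - ∂(coeff of dx∧dz)/∂y + ∂(coeff of dx∧dy)/∂z
  = ∂/∂x (x - 2*z) - ∂/∂y (-2*y - 1) + ∂/∂z (2*x - 3*z).
Each of these terms simplifies to sums of mixed partials that cancel in pairs. The result is 0 (by equality of mixed partials for smooth functions — Schwarz / Clairaut).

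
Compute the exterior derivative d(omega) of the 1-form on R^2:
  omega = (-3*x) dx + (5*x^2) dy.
d(omega) = (10*x) dx ∧ dy

For a 1-form omega = sum_i f_i dx_i, the exterior derivative is
  d(omega) = sum_{i < j} (∂f_j/∂x_i - ∂f_i/∂x_j) dx_i ∧ dx_j.
  coefficient of dx ∧ dy: ∂f_2/∂x - ∂f_1/∂y = ∂(5*x^2)/∂x - ∂(-3*x)/∂y = 10*x
Assembling: d(omega) = (10*x) dx ∧ dy.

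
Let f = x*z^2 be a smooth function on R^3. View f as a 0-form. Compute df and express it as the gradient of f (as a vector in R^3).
df = (z^2) dx + (0) dy + (2*x*z) dz; grad f = (z^2, 0, 2*x*z)

For a 0-form f, d f = (∂f/∂x) dx + (∂f/∂y) dy + (∂f/∂z) dz. The components of the vector representation are exactly the entries of grad f in Cartesian coordinates:
  ∂f/∂x = z^2
  ∂f/∂y = 0
  ∂f/∂z = 2*x*z.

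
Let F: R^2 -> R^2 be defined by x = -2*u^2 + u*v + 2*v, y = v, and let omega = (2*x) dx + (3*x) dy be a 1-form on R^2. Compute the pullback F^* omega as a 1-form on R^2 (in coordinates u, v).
F^* omega = (16*u^3 - 12*u^2*v + 2*u*v^2 - 16*u*v + 4*v^2) du + (-4*u^3 + 2*u^2*v - 14*u^2 + 11*u*v + 14*v) dv

Using F^*(f dg) = (f ∘ F) d(g ∘ F), substitute each coordinate x_i by F_i(u, v) in f_i, and replace dx_i by d F_i = (∂F_i/∂u) du + (∂F_i/∂v) dv.
  For the x component: f_1(F) = -4*u^2 + 2*u*v + 4*v; d F_1 = (-4*u + v) du + (u + 2) dv
  For the y component: f_2(F) = -6*u^2 + 3*u*v + 6*v; d F_2 = (0) du + (1) dv
Combining and collecting du, dv coefficients:
  coeff of du: 16*u^3 - 12*u^2*v + 2*u*v^2 - 16*u*v + 4*v^2
  coeff of dv: -4*u^3 + 2*u^2*v - 14*u^2 + 11*u*v + 14*v
F^* omega = (16*u^3 - 12*u^2*v + 2*u*v^2 - 16*u*v + 4*v^2) du + (-4*u^3 + 2*u^2*v - 14*u^2 + 11*u*v + 14*v) dv.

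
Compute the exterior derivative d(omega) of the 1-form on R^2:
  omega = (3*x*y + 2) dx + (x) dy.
d(omega) = (1 - 3*x) dx ∧ dy

For a 1-form omega = sum_i f_i dx_i, the exterior derivative is
  d(omega) = sum_{i < j} (∂f_j/∂x_i - ∂f_i/∂x_j) dx_i ∧ dx_j.
  coefficient of dx ∧ dy: ∂f_2/∂x - ∂f_1/∂y = ∂(x)/∂x - ∂(3*x*y + 2)/∂y = 1 - 3*x
Assembling: d(omega) = (1 - 3*x) dx ∧ dy.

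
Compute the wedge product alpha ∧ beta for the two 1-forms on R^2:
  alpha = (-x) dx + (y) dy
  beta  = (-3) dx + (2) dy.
alpha ∧ beta = (-2*x + 3*y) dx ∧ dy

Distribute the wedge, using dx_i ∧ dx_j = -dx_j ∧ dx_i and dx_i ∧ dx_i = 0. For each pair (i, j) with i < j, the coefficient of dx_i ∧ dx_j in alpha ∧ beta is (alpha_i * beta_j - alpha_j * beta_i). Collecting: alpha ∧ beta = (-2*x + 3*y) dx ∧ dy.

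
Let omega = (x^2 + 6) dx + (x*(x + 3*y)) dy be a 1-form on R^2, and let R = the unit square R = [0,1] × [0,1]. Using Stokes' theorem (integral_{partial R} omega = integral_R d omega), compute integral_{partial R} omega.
integral_(partial R) omega = 5/2

Stokes: integral_partial_R omega = integral_R d omega with d omega = (∂Q/∂x - ∂P/∂y) dx ∧ dy.
  ∂Q/∂x = 2*x + 3*y
  ∂P/∂y = 0
  integrand = ∂Q/∂x - ∂P/∂y = 2*x + 3*y.
Integrating over R: integral_0^1 integral_0^1 (2*x + 3*y) dx dy = 5/2.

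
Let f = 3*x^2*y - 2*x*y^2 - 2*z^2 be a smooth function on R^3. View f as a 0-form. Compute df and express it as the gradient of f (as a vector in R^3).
df = (2*y*(3*x - y)) dx + (x*(3*x - 4*y)) dy + (-4*z) dz; grad f = (2*y*(3*x - y), x*(3*x - 4*y), -4*z)

For a 0-form f, d f = (∂f/∂x) dx + (∂f/∂y) dy + (∂f/∂z) dz. The components of the vector representation are exactly the entries of grad f in Cartesian coordinates:
  ∂f/∂x = 2*y*(3*x - y)
  ∂f/∂y = x*(3*x - 4*y)
  ∂f/∂z = -4*z.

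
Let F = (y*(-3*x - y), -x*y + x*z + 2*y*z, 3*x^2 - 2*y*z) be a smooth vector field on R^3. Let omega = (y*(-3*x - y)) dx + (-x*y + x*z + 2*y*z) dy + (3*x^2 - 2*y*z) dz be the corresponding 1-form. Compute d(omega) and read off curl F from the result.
d(omega) = (-x - 2*y - 2*z) dy ∧ dz + (-6*x) dz ∧ dx + (3*x + y + z) dx ∧ dy; curl F = (-x - 2*y - 2*z, -6*x, 3*x + y + z)

d omega = sum_{i<j} (∂f_j/∂x_i - ∂f_i/∂x_j) dx_i ∧ dx_j. Under the identification (dy ∧ dz, dz ∧ dx, dx ∧ dy) ↔ (e_x, e_y, e_z), the coefficients are exactly the components of curl F. Compute:
  ∂R/∂y - ∂Q/∂z = (-2*z) - (x + 2*y) = -x - 2*y - 2*z
  ∂P/∂z - ∂R/∂x = (0) - (6*x) = -6*x
  ∂Q/∂x - ∂P/∂y = (-y + z) - (-3*x - 2*y) = 3*x + y + z.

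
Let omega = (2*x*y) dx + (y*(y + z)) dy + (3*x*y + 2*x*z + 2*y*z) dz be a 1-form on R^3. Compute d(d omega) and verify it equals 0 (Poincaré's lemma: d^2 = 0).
d(d omega) = 0

Step 1: d omega = sum_{i<j} (∂f_j/∂x_i - ∂f_i/∂x_j) dx_i ∧ dx_j:
  coeff of dx ∧ dy: -2*x
  coeff of dx ∧ dz: 3*y + 2*z
  coeff of dy ∧ dz: 3*x - y + 2*z
Step 2: Apply d again to each 2-form coefficient. The only possible 3-form in R^3 is dx ∧ dy ∧ dz, with coefficient
  ∂(coeff of dy∧dz)/∂x - ∂(coeff of dx∧dz)/∂y + ∂(coeff of dx∧dy)/∂z
  = ∂/∂x (3*x - y + 2*z) - ∂/∂y (3*y + 2*z) + ∂/∂z (-2*x).
Each of these terms simplifies to sums of mixed partials that cancel in pairs. The result is 0 (by equality of mixed partials for smooth functions — Schwarz / Clairaut).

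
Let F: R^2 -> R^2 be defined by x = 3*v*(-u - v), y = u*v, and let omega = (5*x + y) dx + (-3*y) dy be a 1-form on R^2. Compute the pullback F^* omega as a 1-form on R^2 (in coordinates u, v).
F^* omega = (v^2*(39*u + 45*v)) du + (3*v*(13*u^2 + 43*u*v + 30*v^2)) dv

Using F^*(f dg) = (f ∘ F) d(g ∘ F), substitute each coordinate x_i by F_i(u, v) in f_i, and replace dx_i by d F_i = (∂F_i/∂u) du + (∂F_i/∂v) dv.
  For the x component: f_1(F) = v*(-14*u - 15*v); d F_1 = (-3*v) du + (-3*u - 6*v) dv
  For the y component: f_2(F) = -3*u*v; d F_2 = (v) du + (u) dv
Combining and collecting du, dv coefficients:
  coeff of du: v^2*(39*u + 45*v)
  coeff of dv: 3*v*(13*u^2 + 43*u*v + 30*v^2)
F^* omega = (v^2*(39*u + 45*v)) du + (3*v*(13*u^2 + 43*u*v + 30*v^2)) dv.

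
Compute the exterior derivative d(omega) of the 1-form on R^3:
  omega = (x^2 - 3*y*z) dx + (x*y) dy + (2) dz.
d(omega) = (y + 3*z) dx ∧ dy + (3*y) dx ∧ dz

For a 1-form omega = sum_i f_i dx_i, the exterior derivative is
  d(omega) = sum_{i < j} (∂f_j/∂x_i - ∂f_i/∂x_j) dx_i ∧ dx_j.
  coefficient of dx ∧ dy: ∂f_2/∂x - ∂f_1/∂y = ∂(x*y)/∂x - ∂(x^2 - 3*y*z)/∂y = y + 3*z
  coefficient of dx ∧ dz: ∂f_3/∂x - ∂f_1/∂z = ∂(2)/∂x - ∂(x^2 - 3*y*z)/∂z = 3*y
Assembling: d(omega) = (y + 3*z) dx ∧ dy + (3*y) dx ∧ dz.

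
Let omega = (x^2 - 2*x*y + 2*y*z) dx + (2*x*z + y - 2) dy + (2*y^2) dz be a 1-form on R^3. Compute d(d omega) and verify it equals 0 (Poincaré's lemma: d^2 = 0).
d(d omega) = 0

Step 1: d omega = sum_{i<j} (∂f_j/∂x_i - ∂f_i/∂x_j) dx_i ∧ dx_j:
  coeff of dx ∧ dy: 2*x
  coeff of dx ∧ dz: -2*y
  coeff of dy ∧ dz: -2*x + 4*y
Step 2: Apply d again to each 2-form coefficient. The only possible 3-form in R^3 is dx ∧ dy ∧ dz, with coefficient
  ∂(coeff of dy∧dz)/∂x - ∂(coeff of dx∧dz)/∂y + ∂(coeff of dx∧dy)/∂z
  = ∂/∂x (-2*x + 4*y) - ∂/∂y (-2*y) + ∂/∂z (2*x).
Each of these terms simplifies to sums of mixed partials that cancel in pairs. The result is 0 (by equality of mixed partials for smooth functions — Schwarz / Clairaut).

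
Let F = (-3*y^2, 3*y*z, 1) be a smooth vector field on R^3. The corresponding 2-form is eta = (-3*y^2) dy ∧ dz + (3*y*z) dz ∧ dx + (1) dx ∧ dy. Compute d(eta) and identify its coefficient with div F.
d(eta) = (3*z) dx ∧ dy ∧ dz; div F = 3*z

For a 2-form in R^3 of the form above, applying d gives a 3-form with coefficient ∂P/∂x + ∂Q/∂y + ∂R/∂z:
  ∂P/∂x = 0
  ∂Q/∂y = 3*z
  ∂R/∂z = 0
Sum = 3*z, which is exactly div F.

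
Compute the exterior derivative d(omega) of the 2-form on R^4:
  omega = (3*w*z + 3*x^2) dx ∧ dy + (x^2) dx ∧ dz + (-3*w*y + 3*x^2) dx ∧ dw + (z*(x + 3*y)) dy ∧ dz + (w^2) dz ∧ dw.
d(omega) = (3*w + z) dx ∧ dy ∧ dz + (3*w + 3*z) dx ∧ dy ∧ dw

For a 2-form omega = sum_{i<j} g_{ij} dx_i ∧ dx_j, the exterior derivative is
  d(omega) = sum_{i<j} d(g_{ij}) ∧ dx_i ∧ dx_j = sum_{i<j, k} (∂g_{ij}/∂x_k) dx_k ∧ dx_i ∧ dx_j.
Expand each term, using dx_k ∧ dx_i ∧ dx_j = sgn(permutation) dx_{(a)} ∧ dx_{(b)} ∧ dx_{(c)} with (a < b < c) sorted:
  d(3*w*z + 3*x^2) includes (∂/∂z)(3*w*z + 3*x^2) dz = (3*w) dz, which multiplied by dx ∧ dy gives (3*w) dx ∧ dy ∧ dz
  d(3*w*z + 3*x^2) includes (∂/∂w)(3*w*z + 3*x^2) dw = (3*z) dw, which multiplied by dx ∧ dy gives (3*z) dx ∧ dy ∧ dw
  d(-3*w*y + 3*x^2) includes (∂/∂y)(-3*w*y + 3*x^2) dy = (-3*w) dy, which multiplied by dx ∧ dw gives (3*w) dx ∧ dy ∧ dw
  d(z*(x + 3*y)) includes (∂/∂x)(z*(x + 3*y)) dx = (z) dx, which multiplied by dy ∧ dz gives (z) dx ∧ dy ∧ dz
Collecting like 3-forms: d(omega) = (3*w + z) dx ∧ dy ∧ dz + (3*w + 3*z) dx ∧ dy ∧ dw.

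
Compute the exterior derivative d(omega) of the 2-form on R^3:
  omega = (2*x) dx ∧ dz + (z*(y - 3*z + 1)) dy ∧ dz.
d(omega) = 0

For a 2-form omega = sum_{i<j} g_{ij} dx_i ∧ dx_j, the exterior derivative is
  d(omega) = sum_{i<j} d(g_{ij}) ∧ dx_i ∧ dx_j = sum_{i<j, k} (∂g_{ij}/∂x_k) dx_k ∧ dx_i ∧ dx_j.
Expand each term, using dx_k ∧ dx_i ∧ dx_j = sgn(permutation) dx_{(a)} ∧ dx_{(b)} ∧ dx_{(c)} with (a < b < c) sorted:

Collecting like 3-forms: d(omega) = 0.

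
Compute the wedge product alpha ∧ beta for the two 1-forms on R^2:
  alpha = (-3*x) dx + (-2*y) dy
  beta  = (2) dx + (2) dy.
alpha ∧ beta = (-6*x + 4*y) dx ∧ dy

Distribute the wedge, using dx_i ∧ dx_j = -dx_j ∧ dx_i and dx_i ∧ dx_i = 0. For each pair (i, j) with i < j, the coefficient of dx_i ∧ dx_j in alpha ∧ beta is (alpha_i * beta_j - alpha_j * beta_i). Collecting: alpha ∧ beta = (-6*x + 4*y) dx ∧ dy.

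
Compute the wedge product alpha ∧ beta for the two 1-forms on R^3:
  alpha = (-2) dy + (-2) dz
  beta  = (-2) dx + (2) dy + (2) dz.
alpha ∧ beta = (-4) dx ∧ dy + (-4) dx ∧ dz

Distribute the wedge, using dx_i ∧ dx_j = -dx_j ∧ dx_i and dx_i ∧ dx_i = 0. For each pair (i, j) with i < j, the coefficient of dx_i ∧ dx_j in alpha ∧ beta is (alpha_i * beta_j - alpha_j * beta_i). Collecting: alpha ∧ beta = (-4) dx ∧ dy + (-4) dx ∧ dz.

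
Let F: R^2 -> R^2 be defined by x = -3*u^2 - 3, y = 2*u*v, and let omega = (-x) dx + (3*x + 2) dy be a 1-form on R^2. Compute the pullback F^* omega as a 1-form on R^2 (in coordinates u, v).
F^* omega = (-18*u^3 - 18*u^2*v - 18*u - 14*v) du + (-18*u^3 - 14*u) dv

Using F^*(f dg) = (f ∘ F) d(g ∘ F), substitute each coordinate x_i by F_i(u, v) in f_i, and replace dx_i by d F_i = (∂F_i/∂u) du + (∂F_i/∂v) dv.
  For the x component: f_1(F) = 3*u^2 + 3; d F_1 = (-6*u) du + (0) dv
  For the y component: f_2(F) = -9*u^2 - 7; d F_2 = (2*v) du + (2*u) dv
Combining and collecting du, dv coefficients:
  coeff of du: -18*u^3 - 18*u^2*v - 18*u - 14*v
  coeff of dv: -18*u^3 - 14*u
F^* omega = (-18*u^3 - 18*u^2*v - 18*u - 14*v) du + (-18*u^3 - 14*u) dv.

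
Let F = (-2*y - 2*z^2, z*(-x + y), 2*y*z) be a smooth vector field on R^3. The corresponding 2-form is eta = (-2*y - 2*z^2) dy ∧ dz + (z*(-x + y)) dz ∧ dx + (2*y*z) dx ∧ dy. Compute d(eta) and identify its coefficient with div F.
d(eta) = (2*y + z) dx ∧ dy ∧ dz; div F = 2*y + z

For a 2-form in R^3 of the form above, applying d gives a 3-form with coefficient ∂P/∂x + ∂Q/∂y + ∂R/∂z:
  ∂P/∂x = 0
  ∂Q/∂y = z
  ∂R/∂z = 2*y
Sum = 2*y + z, which is exactly div F.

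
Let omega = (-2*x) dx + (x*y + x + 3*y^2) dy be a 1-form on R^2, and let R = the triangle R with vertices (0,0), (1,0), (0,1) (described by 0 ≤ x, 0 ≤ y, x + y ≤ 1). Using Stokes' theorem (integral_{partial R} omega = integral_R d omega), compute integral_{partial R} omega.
integral_(partial R) omega = 2/3

Stokes: integral_partial_R omega = integral_R d omega with d omega = (∂Q/∂x - ∂P/∂y) dx ∧ dy.
  ∂Q/∂x = y + 1
  ∂P/∂y = 0
  integrand = ∂Q/∂x - ∂P/∂y = y + 1.
Integrating over R: integral_0^1 integral_0^{1-x} (y + 1) dy dx = 2/3.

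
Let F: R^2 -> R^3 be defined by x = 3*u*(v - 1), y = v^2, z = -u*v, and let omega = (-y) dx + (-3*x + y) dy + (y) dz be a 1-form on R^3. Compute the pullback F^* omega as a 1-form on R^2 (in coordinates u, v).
F^* omega = (v^2*(3 - 4*v)) du + (2*v*(-11*u*v + 9*u + v^2)) dv

Using F^*(f dg) = (f ∘ F) d(g ∘ F), substitute each coordinate x_i by F_i(u, v) in f_i, and replace dx_i by d F_i = (∂F_i/∂u) du + (∂F_i/∂v) dv.
  For the x component: f_1(F) = -v^2; d F_1 = (3*v - 3) du + (3*u) dv
  For the y component: f_2(F) = -9*u*v + 9*u + v^2; d F_2 = (0) du + (2*v) dv
  For the z component: f_3(F) = v^2; d F_3 = (-v) du + (-u) dv
Combining and collecting du, dv coefficients:
  coeff of du: v^2*(3 - 4*v)
  coeff of dv: 2*v*(-11*u*v + 9*u + v^2)
F^* omega = (v^2*(3 - 4*v)) du + (2*v*(-11*u*v + 9*u + v^2)) dv.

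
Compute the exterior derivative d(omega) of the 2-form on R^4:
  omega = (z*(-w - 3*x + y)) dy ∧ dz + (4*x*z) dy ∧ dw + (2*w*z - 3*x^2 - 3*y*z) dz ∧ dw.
d(omega) = (-3*z) dx ∧ dy ∧ dz + (-4*x - 4*z) dy ∧ dz ∧ dw + (4*z) dx ∧ dy ∧ dw + (-6*x) dx ∧ dz ∧ dw

For a 2-form omega = sum_{i<j} g_{ij} dx_i ∧ dx_j, the exterior derivative is
  d(omega) = sum_{i<j} d(g_{ij}) ∧ dx_i ∧ dx_j = sum_{i<j, k} (∂g_{ij}/∂x_k) dx_k ∧ dx_i ∧ dx_j.
Expand each term, using dx_k ∧ dx_i ∧ dx_j = sgn(permutation) dx_{(a)} ∧ dx_{(b)} ∧ dx_{(c)} with (a < b < c) sorted:
  d(z*(-w - 3*x + y)) includes (∂/∂x)(z*(-w - 3*x + y)) dx = (-3*z) dx, which multiplied by dy ∧ dz gives (-3*z) dx ∧ dy ∧ dz
  d(z*(-w - 3*x + y)) includes (∂/∂w)(z*(-w - 3*x + y)) dw = (-z) dw, which multiplied by dy ∧ dz gives (-z) dy ∧ dz ∧ dw
  d(4*x*z) includes (∂/∂x)(4*x*z) dx = (4*z) dx, which multiplied by dy ∧ dw gives (4*z) dx ∧ dy ∧ dw
  d(4*x*z) includes (∂/∂z)(4*x*z) dz = (4*x) dz, which multiplied by dy ∧ dw gives (-4*x) dy ∧ dz ∧ dw
  d(2*w*z - 3*x^2 - 3*y*z) includes (∂/∂x)(2*w*z - 3*x^2 - 3*y*z) dx = (-6*x) dx, which multiplied by dz ∧ dw gives (-6*x) dx ∧ dz ∧ dw
  d(2*w*z - 3*x^2 - 3*y*z) includes (∂/∂y)(2*w*z - 3*x^2 - 3*y*z) dy = (-3*z) dy, which multiplied by dz ∧ dw gives (-3*z) dy ∧ dz ∧ dw
Collecting like 3-forms: d(omega) = (-3*z) dx ∧ dy ∧ dz + (-4*x - 4*z) dy ∧ dz ∧ dw + (4*z) dx ∧ dy ∧ dw + (-6*x) dx ∧ dz ∧ dw.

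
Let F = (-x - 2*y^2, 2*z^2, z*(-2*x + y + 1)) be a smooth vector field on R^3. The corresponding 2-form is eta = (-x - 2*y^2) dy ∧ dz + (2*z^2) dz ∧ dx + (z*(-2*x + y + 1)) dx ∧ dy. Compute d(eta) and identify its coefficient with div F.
d(eta) = (-2*x + y) dx ∧ dy ∧ dz; div F = -2*x + y

For a 2-form in R^3 of the form above, applying d gives a 3-form with coefficient ∂P/∂x + ∂Q/∂y + ∂R/∂z:
  ∂P/∂x = -1
  ∂Q/∂y = 0
  ∂R/∂z = -2*x + y + 1
Sum = -2*x + y, which is exactly div F.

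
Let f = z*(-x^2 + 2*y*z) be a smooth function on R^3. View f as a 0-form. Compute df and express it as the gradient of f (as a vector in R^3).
df = (-2*x*z) dx + (2*z^2) dy + (-x^2 + 4*y*z) dz; grad f = (-2*x*z, 2*z^2, -x^2 + 4*y*z)

For a 0-form f, d f = (∂f/∂x) dx + (∂f/∂y) dy + (∂f/∂z) dz. The components of the vector representation are exactly the entries of grad f in Cartesian coordinates:
  ∂f/∂x = -2*x*z
  ∂f/∂y = 2*z^2
  ∂f/∂z = -x^2 + 4*y*z.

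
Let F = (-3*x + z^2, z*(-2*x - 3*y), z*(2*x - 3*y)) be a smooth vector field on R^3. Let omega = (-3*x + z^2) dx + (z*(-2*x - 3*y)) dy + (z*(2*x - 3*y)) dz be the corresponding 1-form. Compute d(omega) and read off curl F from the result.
d(omega) = (2*x + 3*y - 3*z) dy ∧ dz + (0) dz ∧ dx + (-2*z) dx ∧ dy; curl F = (2*x + 3*y - 3*z, 0, -2*z)

d omega = sum_{i<j} (∂f_j/∂x_i - ∂f_i/∂x_j) dx_i ∧ dx_j. Under the identification (dy ∧ dz, dz ∧ dx, dx ∧ dy) ↔ (e_x, e_y, e_z), the coefficients are exactly the components of curl F. Compute:
  ∂R/∂y - ∂Q/∂z = (-3*z) - (-2*x - 3*y) = 2*x + 3*y - 3*z
  ∂P/∂z - ∂R/∂x = (2*z) - (2*z) = 0
  ∂Q/∂x - ∂P/∂y = (-2*z) - (0) = -2*z.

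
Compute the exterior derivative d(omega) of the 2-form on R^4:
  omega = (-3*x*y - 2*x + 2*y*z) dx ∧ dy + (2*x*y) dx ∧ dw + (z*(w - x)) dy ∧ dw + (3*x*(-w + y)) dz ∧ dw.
d(omega) = (2*y) dx ∧ dy ∧ dz + (-2*x - z) dx ∧ dy ∧ dw + (-w + 4*x) dy ∧ dz ∧ dw + (-3*w + 3*y) dx ∧ dz ∧ dw

For a 2-form omega = sum_{i<j} g_{ij} dx_i ∧ dx_j, the exterior derivative is
  d(omega) = sum_{i<j} d(g_{ij}) ∧ dx_i ∧ dx_j = sum_{i<j, k} (∂g_{ij}/∂x_k) dx_k ∧ dx_i ∧ dx_j.
Expand each term, using dx_k ∧ dx_i ∧ dx_j = sgn(permutation) dx_{(a)} ∧ dx_{(b)} ∧ dx_{(c)} with (a < b < c) sorted:
  d(-3*x*y - 2*x + 2*y*z) includes (∂/∂z)(-3*x*y - 2*x + 2*y*z) dz = (2*y) dz, which multiplied by dx ∧ dy gives (2*y) dx ∧ dy ∧ dz
  d(2*x*y) includes (∂/∂y)(2*x*y) dy = (2*x) dy, which multiplied by dx ∧ dw gives (-2*x) dx ∧ dy ∧ dw
  d(z*(w - x)) includes (∂/∂x)(z*(w - x)) dx = (-z) dx, which multiplied by dy ∧ dw gives (-z) dx ∧ dy ∧ dw
  d(z*(w - x)) includes (∂/∂z)(z*(w - x)) dz = (w - x) dz, which multiplied by dy ∧ dw gives (-w + x) dy ∧ dz ∧ dw
  d(3*x*(-w + y)) includes (∂/∂x)(3*x*(-w + y)) dx = (-3*w + 3*y) dx, which multiplied by dz ∧ dw gives (-3*w + 3*y) dx ∧ dz ∧ dw
  d(3*x*(-w + y)) includes (∂/∂y)(3*x*(-w + y)) dy = (3*x) dy, which multiplied by dz ∧ dw gives (3*x) dy ∧ dz ∧ dw
Collecting like 3-forms: d(omega) = (2*y) dx ∧ dy ∧ dz + (-2*x - z) dx ∧ dy ∧ dw + (-w + 4*x) dy ∧ dz ∧ dw + (-3*w + 3*y) dx ∧ dz ∧ dw.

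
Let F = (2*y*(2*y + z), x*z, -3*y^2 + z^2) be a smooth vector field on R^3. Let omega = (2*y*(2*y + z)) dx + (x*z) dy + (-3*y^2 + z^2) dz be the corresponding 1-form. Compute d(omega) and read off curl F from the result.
d(omega) = (-x - 6*y) dy ∧ dz + (2*y) dz ∧ dx + (-8*y - z) dx ∧ dy; curl F = (-x - 6*y, 2*y, -8*y - z)

d omega = sum_{i<j} (∂f_j/∂x_i - ∂f_i/∂x_j) dx_i ∧ dx_j. Under the identification (dy ∧ dz, dz ∧ dx, dx ∧ dy) ↔ (e_x, e_y, e_z), the coefficients are exactly the components of curl F. Compute:
  ∂R/∂y - ∂Q/∂z = (-6*y) - (x) = -x - 6*y
  ∂P/∂z - ∂R/∂x = (2*y) - (0) = 2*y
  ∂Q/∂x - ∂P/∂y = (z) - (8*y + 2*z) = -8*y - z.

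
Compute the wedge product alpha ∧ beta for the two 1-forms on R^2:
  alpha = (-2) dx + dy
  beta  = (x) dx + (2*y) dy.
alpha ∧ beta = (-x - 4*y) dx ∧ dy

Distribute the wedge, using dx_i ∧ dx_j = -dx_j ∧ dx_i and dx_i ∧ dx_i = 0. For each pair (i, j) with i < j, the coefficient of dx_i ∧ dx_j in alpha ∧ beta is (alpha_i * beta_j - alpha_j * beta_i). Collecting: alpha ∧ beta = (-x - 4*y) dx ∧ dy.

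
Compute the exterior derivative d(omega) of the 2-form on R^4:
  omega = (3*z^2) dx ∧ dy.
d(omega) = (6*z) dx ∧ dy ∧ dz

For a 2-form omega = sum_{i<j} g_{ij} dx_i ∧ dx_j, the exterior derivative is
  d(omega) = sum_{i<j} d(g_{ij}) ∧ dx_i ∧ dx_j = sum_{i<j, k} (∂g_{ij}/∂x_k) dx_k ∧ dx_i ∧ dx_j.
Expand each term, using dx_k ∧ dx_i ∧ dx_j = sgn(permutation) dx_{(a)} ∧ dx_{(b)} ∧ dx_{(c)} with (a < b < c) sorted:
  d(3*z^2) includes (∂/∂z)(3*z^2) dz = (6*z) dz, which multiplied by dx ∧ dy gives (6*z) dx ∧ dy ∧ dz
Collecting like 3-forms: d(omega) = (6*z) dx ∧ dy ∧ dz.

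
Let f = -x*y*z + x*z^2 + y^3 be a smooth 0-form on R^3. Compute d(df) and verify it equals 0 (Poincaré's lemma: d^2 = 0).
d(df) = 0

Step 1: df = sum_i (∂f/∂x_i) dx_i = (z*(-y + z)) dx + (-x*z + 3*y^2) dy + (x*(-y + 2*z)) dz.
Step 2: Apply d again. Using the 1-form formula, the coefficient of dx ∧ dy in d(df) is ∂^2 f/∂x ∂y - ∂^2 f/∂y ∂x = (-z) - (-z) = 0 (equality of mixed partials for smooth f).
Similarly for dx ∧ dz and dy ∧ dz — all coefficients vanish. So d(df) = 0.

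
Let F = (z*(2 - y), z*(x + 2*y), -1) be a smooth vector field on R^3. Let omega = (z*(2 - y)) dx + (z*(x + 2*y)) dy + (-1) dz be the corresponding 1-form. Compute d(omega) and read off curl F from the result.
d(omega) = (-x - 2*y) dy ∧ dz + (2 - y) dz ∧ dx + (2*z) dx ∧ dy; curl F = (-x - 2*y, 2 - y, 2*z)

d omega = sum_{i<j} (∂f_j/∂x_i - ∂f_i/∂x_j) dx_i ∧ dx_j. Under the identification (dy ∧ dz, dz ∧ dx, dx ∧ dy) ↔ (e_x, e_y, e_z), the coefficients are exactly the components of curl F. Compute:
  ∂R/∂y - ∂Q/∂z = (0) - (x + 2*y) = -x - 2*y
  ∂P/∂z - ∂R/∂x = (2 - y) - (0) = 2 - y
  ∂Q/∂x - ∂P/∂y = (z) - (-z) = 2*z.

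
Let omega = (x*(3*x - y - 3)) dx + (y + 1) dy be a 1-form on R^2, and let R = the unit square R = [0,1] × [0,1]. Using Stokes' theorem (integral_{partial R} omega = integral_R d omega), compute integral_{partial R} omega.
integral_(partial R) omega = 1/2

Stokes: integral_partial_R omega = integral_R d omega with d omega = (∂Q/∂x - ∂P/∂y) dx ∧ dy.
  ∂Q/∂x = 0
  ∂P/∂y = -x
  integrand = ∂Q/∂x - ∂P/∂y = x.
Integrating over R: integral_0^1 integral_0^1 (x) dx dy = 1/2.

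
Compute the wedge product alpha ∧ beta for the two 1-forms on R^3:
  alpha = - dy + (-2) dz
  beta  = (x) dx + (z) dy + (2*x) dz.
alpha ∧ beta = (x) dx ∧ dy + (-2*x + 2*z) dy ∧ dz + (2*x) dx ∧ dz

Distribute the wedge, using dx_i ∧ dx_j = -dx_j ∧ dx_i and dx_i ∧ dx_i = 0. For each pair (i, j) with i < j, the coefficient of dx_i ∧ dx_j in alpha ∧ beta is (alpha_i * beta_j - alpha_j * beta_i). Collecting: alpha ∧ beta = (x) dx ∧ dy + (-2*x + 2*z) dy ∧ dz + (2*x) dx ∧ dz.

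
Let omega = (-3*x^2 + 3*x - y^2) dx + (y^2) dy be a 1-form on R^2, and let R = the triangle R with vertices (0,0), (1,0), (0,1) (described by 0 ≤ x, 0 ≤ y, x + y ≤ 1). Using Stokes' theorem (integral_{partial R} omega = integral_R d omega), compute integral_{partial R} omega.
integral_(partial R) omega = 1/3

Stokes: integral_partial_R omega = integral_R d omega with d omega = (∂Q/∂x - ∂P/∂y) dx ∧ dy.
  ∂Q/∂x = 0
  ∂P/∂y = -2*y
  integrand = ∂Q/∂x - ∂P/∂y = 2*y.
Integrating over R: integral_0^1 integral_0^{1-x} (2*y) dy dx = 1/3.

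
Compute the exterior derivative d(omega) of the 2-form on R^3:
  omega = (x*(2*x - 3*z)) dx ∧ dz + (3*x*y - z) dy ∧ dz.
d(omega) = (3*y) dx ∧ dy ∧ dz

For a 2-form omega = sum_{i<j} g_{ij} dx_i ∧ dx_j, the exterior derivative is
  d(omega) = sum_{i<j} d(g_{ij}) ∧ dx_i ∧ dx_j = sum_{i<j, k} (∂g_{ij}/∂x_k) dx_k ∧ dx_i ∧ dx_j.
Expand each term, using dx_k ∧ dx_i ∧ dx_j = sgn(permutation) dx_{(a)} ∧ dx_{(b)} ∧ dx_{(c)} with (a < b < c) sorted:
  d(3*x*y - z) includes (∂/∂x)(3*x*y - z) dx = (3*y) dx, which multiplied by dy ∧ dz gives (3*y) dx ∧ dy ∧ dz
Collecting like 3-forms: d(omega) = (3*y) dx ∧ dy ∧ dz.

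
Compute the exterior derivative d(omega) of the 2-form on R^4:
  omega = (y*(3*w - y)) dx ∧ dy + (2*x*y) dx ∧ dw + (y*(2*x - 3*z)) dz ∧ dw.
d(omega) = (-2*x + 3*y) dx ∧ dy ∧ dw + (2*y) dx ∧ dz ∧ dw + (2*x - 3*z) dy ∧ dz ∧ dw

For a 2-form omega = sum_{i<j} g_{ij} dx_i ∧ dx_j, the exterior derivative is
  d(omega) = sum_{i<j} d(g_{ij}) ∧ dx_i ∧ dx_j = sum_{i<j, k} (∂g_{ij}/∂x_k) dx_k ∧ dx_i ∧ dx_j.
Expand each term, using dx_k ∧ dx_i ∧ dx_j = sgn(permutation) dx_{(a)} ∧ dx_{(b)} ∧ dx_{(c)} with (a < b < c) sorted:
  d(y*(3*w - y)) includes (∂/∂w)(y*(3*w - y)) dw = (3*y) dw, which multiplied by dx ∧ dy gives (3*y) dx ∧ dy ∧ dw
  d(2*x*y) includes (∂/∂y)(2*x*y) dy = (2*x) dy, which multiplied by dx ∧ dw gives (-2*x) dx ∧ dy ∧ dw
  d(y*(2*x - 3*z)) includes (∂/∂x)(y*(2*x - 3*z)) dx = (2*y) dx, which multiplied by dz ∧ dw gives (2*y) dx ∧ dz ∧ dw
  d(y*(2*x - 3*z)) includes (∂/∂y)(y*(2*x - 3*z)) dy = (2*x - 3*z) dy, which multiplied by dz ∧ dw gives (2*x - 3*z) dy ∧ dz ∧ dw
Collecting like 3-forms: d(omega) = (-2*x + 3*y) dx ∧ dy ∧ dw + (2*y) dx ∧ dz ∧ dw + (2*x - 3*z) dy ∧ dz ∧ dw.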